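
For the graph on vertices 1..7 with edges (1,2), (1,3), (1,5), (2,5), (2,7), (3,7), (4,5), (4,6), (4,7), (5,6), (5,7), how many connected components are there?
1 (components: {1, 2, 3, 4, 5, 6, 7})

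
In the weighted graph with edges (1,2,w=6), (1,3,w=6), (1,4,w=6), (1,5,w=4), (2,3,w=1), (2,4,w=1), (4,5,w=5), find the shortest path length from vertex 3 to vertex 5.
7 (path: 3 -> 2 -> 4 -> 5; weights 1 + 1 + 5 = 7)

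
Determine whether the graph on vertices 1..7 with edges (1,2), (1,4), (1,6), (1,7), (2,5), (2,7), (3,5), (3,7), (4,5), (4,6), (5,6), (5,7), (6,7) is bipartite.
No (odd cycle of length 3: 7 -> 1 -> 2 -> 7)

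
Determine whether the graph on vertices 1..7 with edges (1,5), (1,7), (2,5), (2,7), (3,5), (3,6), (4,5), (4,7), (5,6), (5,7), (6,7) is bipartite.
No (odd cycle of length 3: 7 -> 1 -> 5 -> 7)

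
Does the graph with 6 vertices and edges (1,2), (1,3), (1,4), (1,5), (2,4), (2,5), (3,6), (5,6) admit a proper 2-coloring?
No (odd cycle of length 3: 5 -> 1 -> 2 -> 5)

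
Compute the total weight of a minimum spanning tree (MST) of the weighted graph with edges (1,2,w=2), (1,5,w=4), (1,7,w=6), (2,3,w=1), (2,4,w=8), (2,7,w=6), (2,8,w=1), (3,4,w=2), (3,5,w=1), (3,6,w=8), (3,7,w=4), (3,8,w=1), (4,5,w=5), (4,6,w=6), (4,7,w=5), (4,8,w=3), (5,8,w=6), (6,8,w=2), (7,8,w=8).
13 (MST edges: (1,2,w=2), (2,3,w=1), (2,8,w=1), (3,4,w=2), (3,5,w=1), (3,7,w=4), (6,8,w=2); sum of weights 2 + 1 + 1 + 2 + 1 + 4 + 2 = 13)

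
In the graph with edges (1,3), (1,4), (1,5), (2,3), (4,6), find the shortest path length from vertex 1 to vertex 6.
2 (path: 1 -> 4 -> 6, 2 edges)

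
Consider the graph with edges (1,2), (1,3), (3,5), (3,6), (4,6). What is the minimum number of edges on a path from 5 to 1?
2 (path: 5 -> 3 -> 1, 2 edges)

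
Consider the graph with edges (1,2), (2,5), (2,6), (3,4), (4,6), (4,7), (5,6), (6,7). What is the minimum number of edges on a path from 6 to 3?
2 (path: 6 -> 4 -> 3, 2 edges)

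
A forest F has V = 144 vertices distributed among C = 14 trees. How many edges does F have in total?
130 (Each of the 14 component trees on V_i vertices has V_i - 1 edges; summing gives V - C = 144 - 14 = 130)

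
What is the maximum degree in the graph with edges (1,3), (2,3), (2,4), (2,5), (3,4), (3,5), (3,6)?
5 (attained at vertex 3)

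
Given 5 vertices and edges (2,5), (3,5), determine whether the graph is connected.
No, it has 3 components: {1}, {2, 3, 5}, {4}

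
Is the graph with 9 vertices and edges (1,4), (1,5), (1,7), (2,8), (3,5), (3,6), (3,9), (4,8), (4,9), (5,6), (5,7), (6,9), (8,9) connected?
Yes (BFS from 1 visits [1, 4, 5, 7, 8, 9, 3, 6, 2] — all 9 vertices reached)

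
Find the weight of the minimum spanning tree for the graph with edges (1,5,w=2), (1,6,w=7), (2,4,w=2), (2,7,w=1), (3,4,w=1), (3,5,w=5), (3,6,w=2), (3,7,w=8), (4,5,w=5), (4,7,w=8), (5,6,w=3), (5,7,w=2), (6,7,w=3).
10 (MST edges: (1,5,w=2), (2,4,w=2), (2,7,w=1), (3,4,w=1), (3,6,w=2), (5,7,w=2); sum of weights 2 + 2 + 1 + 1 + 2 + 2 = 10)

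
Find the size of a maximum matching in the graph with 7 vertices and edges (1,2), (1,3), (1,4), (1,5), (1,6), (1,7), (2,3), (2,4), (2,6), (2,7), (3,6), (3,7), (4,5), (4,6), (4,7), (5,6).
3 (matching: (1,7), (2,4), (5,6); upper bound floor(n/2) = floor(7/2) = 3)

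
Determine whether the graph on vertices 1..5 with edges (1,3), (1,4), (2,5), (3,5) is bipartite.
Yes. Partition: {1, 5}, {2, 3, 4}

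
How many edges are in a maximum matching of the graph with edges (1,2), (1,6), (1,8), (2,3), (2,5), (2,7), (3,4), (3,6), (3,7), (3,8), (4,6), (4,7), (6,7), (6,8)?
4 (matching: (1,6), (2,5), (3,8), (4,7); upper bound floor(n/2) = floor(8/2) = 4)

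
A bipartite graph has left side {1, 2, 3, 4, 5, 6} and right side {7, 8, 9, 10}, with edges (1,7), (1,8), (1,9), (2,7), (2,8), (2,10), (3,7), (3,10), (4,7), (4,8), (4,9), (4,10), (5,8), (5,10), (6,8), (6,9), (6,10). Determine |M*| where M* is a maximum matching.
4 (matching: (1,9), (2,10), (3,7), (4,8); upper bound min(|L|,|R|) = min(6,4) = 4)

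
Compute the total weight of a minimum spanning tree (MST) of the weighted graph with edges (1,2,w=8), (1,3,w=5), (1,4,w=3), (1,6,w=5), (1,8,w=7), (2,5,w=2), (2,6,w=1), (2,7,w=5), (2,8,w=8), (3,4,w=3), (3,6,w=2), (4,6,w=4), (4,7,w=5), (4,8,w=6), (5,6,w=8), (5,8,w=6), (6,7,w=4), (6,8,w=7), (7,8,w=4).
19 (MST edges: (1,4,w=3), (2,5,w=2), (2,6,w=1), (3,4,w=3), (3,6,w=2), (6,7,w=4), (7,8,w=4); sum of weights 3 + 2 + 1 + 3 + 2 + 4 + 4 = 19)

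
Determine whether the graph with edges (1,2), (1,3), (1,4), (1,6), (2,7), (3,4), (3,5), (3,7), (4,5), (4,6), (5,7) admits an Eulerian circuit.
No (2 vertices have odd degree: {5, 7}; Eulerian circuit requires 0)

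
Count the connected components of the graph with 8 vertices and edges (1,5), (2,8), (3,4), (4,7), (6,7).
3 (components: {1, 5}, {2, 8}, {3, 4, 6, 7})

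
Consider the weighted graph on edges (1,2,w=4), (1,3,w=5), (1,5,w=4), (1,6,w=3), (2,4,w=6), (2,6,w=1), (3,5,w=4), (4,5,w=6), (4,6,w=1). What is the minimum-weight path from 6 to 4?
1 (path: 6 -> 4; weights 1 = 1)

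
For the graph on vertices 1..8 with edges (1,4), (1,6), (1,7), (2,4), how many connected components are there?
4 (components: {1, 2, 4, 6, 7}, {3}, {5}, {8})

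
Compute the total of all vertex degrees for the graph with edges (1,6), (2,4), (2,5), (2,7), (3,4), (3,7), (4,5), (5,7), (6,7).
18 (handshake: sum of degrees = 2|E| = 2 x 9 = 18)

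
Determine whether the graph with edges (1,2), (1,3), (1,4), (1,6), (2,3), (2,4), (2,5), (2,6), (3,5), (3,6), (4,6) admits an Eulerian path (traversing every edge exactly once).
Yes (the graph is connected and exactly 2 vertices have odd degree: {2, 4}; any Eulerian path must start and end at those)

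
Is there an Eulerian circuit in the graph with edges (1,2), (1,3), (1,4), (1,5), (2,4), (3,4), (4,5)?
Yes (the graph is connected and all 5 vertices have even degree)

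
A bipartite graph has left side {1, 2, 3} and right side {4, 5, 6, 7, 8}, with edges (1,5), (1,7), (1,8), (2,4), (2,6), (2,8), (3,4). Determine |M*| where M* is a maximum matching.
3 (matching: (1,7), (2,8), (3,4); upper bound min(|L|,|R|) = min(3,5) = 3)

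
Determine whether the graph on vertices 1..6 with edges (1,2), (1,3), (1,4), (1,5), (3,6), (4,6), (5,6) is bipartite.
Yes. Partition: {1, 6}, {2, 3, 4, 5}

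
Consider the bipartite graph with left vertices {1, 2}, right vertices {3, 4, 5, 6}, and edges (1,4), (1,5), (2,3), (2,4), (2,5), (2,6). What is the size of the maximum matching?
2 (matching: (1,5), (2,6); upper bound min(|L|,|R|) = min(2,4) = 2)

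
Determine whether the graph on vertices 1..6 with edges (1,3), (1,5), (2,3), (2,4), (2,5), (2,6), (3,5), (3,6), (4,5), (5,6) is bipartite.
No (odd cycle of length 3: 5 -> 1 -> 3 -> 5)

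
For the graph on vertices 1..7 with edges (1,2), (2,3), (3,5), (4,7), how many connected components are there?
3 (components: {1, 2, 3, 5}, {4, 7}, {6})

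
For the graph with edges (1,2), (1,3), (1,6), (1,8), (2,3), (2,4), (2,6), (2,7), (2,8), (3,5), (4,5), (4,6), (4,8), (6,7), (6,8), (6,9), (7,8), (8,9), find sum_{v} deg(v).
36 (handshake: sum of degrees = 2|E| = 2 x 18 = 36)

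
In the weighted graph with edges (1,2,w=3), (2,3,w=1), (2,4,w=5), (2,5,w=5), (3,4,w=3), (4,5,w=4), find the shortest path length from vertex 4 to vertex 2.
4 (path: 4 -> 3 -> 2; weights 3 + 1 = 4)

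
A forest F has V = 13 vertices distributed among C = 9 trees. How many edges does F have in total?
4 (Each of the 9 component trees on V_i vertices has V_i - 1 edges; summing gives V - C = 13 - 9 = 4)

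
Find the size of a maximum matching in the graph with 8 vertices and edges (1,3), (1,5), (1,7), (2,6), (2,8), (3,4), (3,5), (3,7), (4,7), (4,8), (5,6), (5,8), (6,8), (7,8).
4 (matching: (1,7), (2,8), (3,4), (5,6); upper bound floor(n/2) = floor(8/2) = 4)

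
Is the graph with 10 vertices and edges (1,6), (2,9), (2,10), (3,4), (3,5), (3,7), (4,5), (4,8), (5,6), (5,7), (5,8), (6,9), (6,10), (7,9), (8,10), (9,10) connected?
Yes (BFS from 1 visits [1, 6, 5, 9, 10, 3, 4, 7, 8, 2] — all 10 vertices reached)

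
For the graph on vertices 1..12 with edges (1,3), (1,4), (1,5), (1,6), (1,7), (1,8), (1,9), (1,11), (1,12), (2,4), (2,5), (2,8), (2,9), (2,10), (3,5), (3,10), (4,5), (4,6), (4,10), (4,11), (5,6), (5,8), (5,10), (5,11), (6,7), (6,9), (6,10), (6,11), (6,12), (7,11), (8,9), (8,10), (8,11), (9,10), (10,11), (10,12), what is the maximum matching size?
6 (matching: (1,12), (2,9), (3,5), (4,10), (6,7), (8,11); upper bound floor(n/2) = floor(12/2) = 6)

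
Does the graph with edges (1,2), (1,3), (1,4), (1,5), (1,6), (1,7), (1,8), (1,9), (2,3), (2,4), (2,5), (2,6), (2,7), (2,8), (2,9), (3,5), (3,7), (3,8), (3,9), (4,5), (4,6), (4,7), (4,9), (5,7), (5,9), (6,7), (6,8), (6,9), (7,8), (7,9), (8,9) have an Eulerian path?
Yes — and in fact it has an Eulerian circuit (the graph is connected and all 9 vertices have even degree)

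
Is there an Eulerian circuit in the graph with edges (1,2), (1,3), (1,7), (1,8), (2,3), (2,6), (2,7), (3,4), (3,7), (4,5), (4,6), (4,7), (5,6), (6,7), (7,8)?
Yes (the graph is connected and all 8 vertices have even degree)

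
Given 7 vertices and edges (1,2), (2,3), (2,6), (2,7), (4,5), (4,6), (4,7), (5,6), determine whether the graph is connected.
Yes (BFS from 1 visits [1, 2, 3, 6, 7, 4, 5] — all 7 vertices reached)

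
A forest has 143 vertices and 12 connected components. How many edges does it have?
131 (Each of the 12 component trees on V_i vertices has V_i - 1 edges; summing gives V - C = 143 - 12 = 131)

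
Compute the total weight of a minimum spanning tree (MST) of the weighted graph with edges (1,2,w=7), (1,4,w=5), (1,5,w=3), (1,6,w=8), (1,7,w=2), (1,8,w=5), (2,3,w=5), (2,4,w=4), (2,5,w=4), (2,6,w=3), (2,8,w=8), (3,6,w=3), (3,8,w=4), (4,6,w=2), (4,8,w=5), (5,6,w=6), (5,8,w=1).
18 (MST edges: (1,5,w=3), (1,7,w=2), (2,5,w=4), (2,6,w=3), (3,6,w=3), (4,6,w=2), (5,8,w=1); sum of weights 3 + 2 + 4 + 3 + 3 + 2 + 1 = 18)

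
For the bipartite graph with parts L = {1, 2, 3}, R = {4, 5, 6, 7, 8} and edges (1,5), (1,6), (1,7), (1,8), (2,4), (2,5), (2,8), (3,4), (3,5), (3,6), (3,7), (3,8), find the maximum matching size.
3 (matching: (1,6), (2,8), (3,7); upper bound min(|L|,|R|) = min(3,5) = 3)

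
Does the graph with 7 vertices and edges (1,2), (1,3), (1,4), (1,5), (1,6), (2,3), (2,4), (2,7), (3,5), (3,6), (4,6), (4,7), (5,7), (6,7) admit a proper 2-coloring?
No (odd cycle of length 3: 6 -> 1 -> 4 -> 6)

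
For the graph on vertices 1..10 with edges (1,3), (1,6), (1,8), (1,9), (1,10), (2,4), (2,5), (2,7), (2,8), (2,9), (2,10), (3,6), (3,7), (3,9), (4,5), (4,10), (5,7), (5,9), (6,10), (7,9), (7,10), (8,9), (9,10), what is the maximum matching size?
5 (matching: (1,8), (2,4), (3,7), (5,9), (6,10); upper bound floor(n/2) = floor(10/2) = 5)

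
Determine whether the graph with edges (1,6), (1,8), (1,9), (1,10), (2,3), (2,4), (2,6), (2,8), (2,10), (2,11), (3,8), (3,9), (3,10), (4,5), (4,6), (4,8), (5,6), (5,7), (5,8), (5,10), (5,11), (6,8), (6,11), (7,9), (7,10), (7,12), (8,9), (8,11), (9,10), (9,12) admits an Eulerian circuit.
Yes (the graph is connected and all 12 vertices have even degree)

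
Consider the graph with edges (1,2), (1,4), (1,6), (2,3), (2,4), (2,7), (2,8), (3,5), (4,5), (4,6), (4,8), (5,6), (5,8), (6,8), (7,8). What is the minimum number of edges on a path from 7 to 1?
2 (path: 7 -> 2 -> 1, 2 edges)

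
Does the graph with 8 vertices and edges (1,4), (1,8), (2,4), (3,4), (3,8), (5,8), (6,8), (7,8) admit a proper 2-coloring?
Yes. Partition: {1, 2, 3, 5, 6, 7}, {4, 8}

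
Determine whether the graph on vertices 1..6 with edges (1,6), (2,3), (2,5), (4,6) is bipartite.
Yes. Partition: {1, 2, 4}, {3, 5, 6}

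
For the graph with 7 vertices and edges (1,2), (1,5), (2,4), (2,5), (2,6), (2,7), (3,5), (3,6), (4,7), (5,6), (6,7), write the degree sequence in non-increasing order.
[5, 4, 4, 3, 2, 2, 2] (degrees: deg(1)=2, deg(2)=5, deg(3)=2, deg(4)=2, deg(5)=4, deg(6)=4, deg(7)=3)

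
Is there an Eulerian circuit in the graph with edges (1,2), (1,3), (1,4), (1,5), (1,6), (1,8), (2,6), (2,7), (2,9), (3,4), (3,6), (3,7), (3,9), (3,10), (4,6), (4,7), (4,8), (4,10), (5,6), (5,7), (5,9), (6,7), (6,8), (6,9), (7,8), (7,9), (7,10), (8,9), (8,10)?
Yes (the graph is connected and all 10 vertices have even degree)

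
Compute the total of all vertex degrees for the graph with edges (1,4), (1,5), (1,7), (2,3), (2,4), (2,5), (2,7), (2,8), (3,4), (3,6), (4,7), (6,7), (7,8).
26 (handshake: sum of degrees = 2|E| = 2 x 13 = 26)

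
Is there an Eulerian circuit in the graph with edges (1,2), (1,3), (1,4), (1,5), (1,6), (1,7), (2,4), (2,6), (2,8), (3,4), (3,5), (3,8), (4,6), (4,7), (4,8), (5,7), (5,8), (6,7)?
Yes (the graph is connected and all 8 vertices have even degree)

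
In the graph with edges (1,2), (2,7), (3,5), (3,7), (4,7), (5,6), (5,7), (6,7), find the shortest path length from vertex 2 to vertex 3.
2 (path: 2 -> 7 -> 3, 2 edges)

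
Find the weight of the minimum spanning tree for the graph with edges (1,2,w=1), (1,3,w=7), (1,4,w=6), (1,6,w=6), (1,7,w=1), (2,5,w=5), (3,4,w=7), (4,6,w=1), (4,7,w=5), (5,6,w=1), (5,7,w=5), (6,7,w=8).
16 (MST edges: (1,2,w=1), (1,3,w=7), (1,7,w=1), (2,5,w=5), (4,6,w=1), (5,6,w=1); sum of weights 1 + 7 + 1 + 5 + 1 + 1 = 16)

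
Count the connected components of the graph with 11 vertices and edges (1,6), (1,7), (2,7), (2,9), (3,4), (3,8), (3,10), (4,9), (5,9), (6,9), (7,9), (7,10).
2 (components: {1, 2, 3, 4, 5, 6, 7, 8, 9, 10}, {11})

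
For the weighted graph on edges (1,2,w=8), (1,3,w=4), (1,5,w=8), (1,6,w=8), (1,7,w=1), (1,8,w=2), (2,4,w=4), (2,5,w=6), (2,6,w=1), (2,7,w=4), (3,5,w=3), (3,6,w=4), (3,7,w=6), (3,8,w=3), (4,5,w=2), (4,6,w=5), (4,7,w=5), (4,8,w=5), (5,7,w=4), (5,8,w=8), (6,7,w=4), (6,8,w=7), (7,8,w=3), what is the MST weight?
16 (MST edges: (1,7,w=1), (1,8,w=2), (2,4,w=4), (2,6,w=1), (3,5,w=3), (3,8,w=3), (4,5,w=2); sum of weights 1 + 2 + 4 + 1 + 3 + 3 + 2 = 16)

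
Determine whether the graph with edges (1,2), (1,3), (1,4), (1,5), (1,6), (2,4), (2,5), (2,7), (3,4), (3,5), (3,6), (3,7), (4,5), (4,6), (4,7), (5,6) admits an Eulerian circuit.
No (4 vertices have odd degree: {1, 3, 5, 7}; Eulerian circuit requires 0)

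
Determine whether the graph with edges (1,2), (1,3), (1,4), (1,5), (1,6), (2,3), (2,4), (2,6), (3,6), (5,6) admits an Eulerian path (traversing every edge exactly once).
Yes (the graph is connected and exactly 2 vertices have odd degree: {1, 3}; any Eulerian path must start and end at those)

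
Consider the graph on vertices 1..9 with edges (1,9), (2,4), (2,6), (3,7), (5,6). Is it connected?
No, it has 4 components: {1, 9}, {2, 4, 5, 6}, {3, 7}, {8}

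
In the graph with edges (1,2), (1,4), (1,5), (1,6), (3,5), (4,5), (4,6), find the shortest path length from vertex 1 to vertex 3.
2 (path: 1 -> 5 -> 3, 2 edges)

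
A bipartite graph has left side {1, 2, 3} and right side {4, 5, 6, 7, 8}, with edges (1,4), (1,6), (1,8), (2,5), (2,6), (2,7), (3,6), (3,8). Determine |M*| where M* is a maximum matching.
3 (matching: (1,8), (2,7), (3,6); upper bound min(|L|,|R|) = min(3,5) = 3)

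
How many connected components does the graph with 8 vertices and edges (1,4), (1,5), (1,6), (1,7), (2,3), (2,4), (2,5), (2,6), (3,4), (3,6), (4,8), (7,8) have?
1 (components: {1, 2, 3, 4, 5, 6, 7, 8})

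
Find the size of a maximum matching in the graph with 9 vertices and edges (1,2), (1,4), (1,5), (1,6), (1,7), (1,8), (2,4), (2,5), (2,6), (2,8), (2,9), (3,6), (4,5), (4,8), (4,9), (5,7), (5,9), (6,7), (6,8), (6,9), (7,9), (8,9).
4 (matching: (1,4), (2,8), (5,7), (6,9); upper bound floor(n/2) = floor(9/2) = 4)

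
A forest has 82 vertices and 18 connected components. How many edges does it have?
64 (Each of the 18 component trees on V_i vertices has V_i - 1 edges; summing gives V - C = 82 - 18 = 64)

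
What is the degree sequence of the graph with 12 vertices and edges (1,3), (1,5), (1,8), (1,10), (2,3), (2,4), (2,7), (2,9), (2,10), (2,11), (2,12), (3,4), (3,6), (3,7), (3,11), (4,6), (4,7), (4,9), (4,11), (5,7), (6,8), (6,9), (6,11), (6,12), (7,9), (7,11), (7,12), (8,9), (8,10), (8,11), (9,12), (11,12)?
[7, 7, 7, 6, 6, 6, 6, 5, 5, 4, 3, 2] (degrees: deg(1)=4, deg(2)=7, deg(3)=6, deg(4)=6, deg(5)=2, deg(6)=6, deg(7)=7, deg(8)=5, deg(9)=6, deg(10)=3, deg(11)=7, deg(12)=5)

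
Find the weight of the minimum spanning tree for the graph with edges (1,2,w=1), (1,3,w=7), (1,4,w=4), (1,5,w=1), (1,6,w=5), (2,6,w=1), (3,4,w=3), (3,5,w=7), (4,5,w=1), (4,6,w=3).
7 (MST edges: (1,2,w=1), (1,5,w=1), (2,6,w=1), (3,4,w=3), (4,5,w=1); sum of weights 1 + 1 + 1 + 3 + 1 = 7)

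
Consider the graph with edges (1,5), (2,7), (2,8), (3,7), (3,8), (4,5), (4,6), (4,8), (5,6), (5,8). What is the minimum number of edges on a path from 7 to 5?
3 (path: 7 -> 3 -> 8 -> 5, 3 edges)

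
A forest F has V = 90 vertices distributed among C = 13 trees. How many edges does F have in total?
77 (Each of the 13 component trees on V_i vertices has V_i - 1 edges; summing gives V - C = 90 - 13 = 77)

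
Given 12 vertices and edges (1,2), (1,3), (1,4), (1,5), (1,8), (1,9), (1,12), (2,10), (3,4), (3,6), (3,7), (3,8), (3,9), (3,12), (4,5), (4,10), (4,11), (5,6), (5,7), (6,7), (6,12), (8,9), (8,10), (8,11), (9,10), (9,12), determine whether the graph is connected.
Yes (BFS from 1 visits [1, 2, 3, 4, 5, 8, 9, 12, 10, 6, 7, 11] — all 12 vertices reached)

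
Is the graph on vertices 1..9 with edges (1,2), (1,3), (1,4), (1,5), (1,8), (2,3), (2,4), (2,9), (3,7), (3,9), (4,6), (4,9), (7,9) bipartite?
No (odd cycle of length 3: 3 -> 1 -> 2 -> 3)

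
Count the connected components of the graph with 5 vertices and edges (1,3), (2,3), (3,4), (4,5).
1 (components: {1, 2, 3, 4, 5})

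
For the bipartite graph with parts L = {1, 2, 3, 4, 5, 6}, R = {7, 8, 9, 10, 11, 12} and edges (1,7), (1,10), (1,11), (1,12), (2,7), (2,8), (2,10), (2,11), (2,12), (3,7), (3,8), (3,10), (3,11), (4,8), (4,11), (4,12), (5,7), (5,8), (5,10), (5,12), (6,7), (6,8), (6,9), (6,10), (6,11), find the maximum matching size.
6 (matching: (1,12), (2,11), (3,10), (4,8), (5,7), (6,9); upper bound min(|L|,|R|) = min(6,6) = 6)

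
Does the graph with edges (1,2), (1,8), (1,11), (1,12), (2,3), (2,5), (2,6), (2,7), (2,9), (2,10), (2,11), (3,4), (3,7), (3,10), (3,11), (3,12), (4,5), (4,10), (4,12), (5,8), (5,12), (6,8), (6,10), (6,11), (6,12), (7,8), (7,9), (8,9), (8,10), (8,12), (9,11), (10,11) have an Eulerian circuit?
No (2 vertices have odd degree: {6, 8}; Eulerian circuit requires 0)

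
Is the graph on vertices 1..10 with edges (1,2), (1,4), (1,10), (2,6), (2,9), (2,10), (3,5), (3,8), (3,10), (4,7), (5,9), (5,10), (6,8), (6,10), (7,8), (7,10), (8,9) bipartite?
No (odd cycle of length 3: 2 -> 1 -> 10 -> 2)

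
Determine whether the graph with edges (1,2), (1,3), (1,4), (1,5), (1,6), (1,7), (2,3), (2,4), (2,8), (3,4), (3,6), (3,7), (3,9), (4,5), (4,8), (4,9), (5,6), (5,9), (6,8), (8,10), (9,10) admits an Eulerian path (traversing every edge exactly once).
Yes — and in fact it has an Eulerian circuit (the graph is connected and all 10 vertices have even degree)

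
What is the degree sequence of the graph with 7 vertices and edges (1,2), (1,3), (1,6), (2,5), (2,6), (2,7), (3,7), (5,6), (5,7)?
[4, 3, 3, 3, 3, 2, 0] (degrees: deg(1)=3, deg(2)=4, deg(3)=2, deg(4)=0, deg(5)=3, deg(6)=3, deg(7)=3)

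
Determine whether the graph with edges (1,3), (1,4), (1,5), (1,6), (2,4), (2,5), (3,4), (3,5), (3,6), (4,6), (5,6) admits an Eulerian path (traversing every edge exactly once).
Yes — and in fact it has an Eulerian circuit (the graph is connected and all 6 vertices have even degree)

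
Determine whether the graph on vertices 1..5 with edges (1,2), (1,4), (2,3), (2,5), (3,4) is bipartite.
Yes. Partition: {1, 3, 5}, {2, 4}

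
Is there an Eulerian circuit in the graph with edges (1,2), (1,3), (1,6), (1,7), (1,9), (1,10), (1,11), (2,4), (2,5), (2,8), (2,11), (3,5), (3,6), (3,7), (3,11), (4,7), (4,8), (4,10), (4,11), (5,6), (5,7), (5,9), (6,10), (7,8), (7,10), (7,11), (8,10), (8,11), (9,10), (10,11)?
No (10 vertices have odd degree: {1, 2, 3, 4, 5, 7, 8, 9, 10, 11}; Eulerian circuit requires 0)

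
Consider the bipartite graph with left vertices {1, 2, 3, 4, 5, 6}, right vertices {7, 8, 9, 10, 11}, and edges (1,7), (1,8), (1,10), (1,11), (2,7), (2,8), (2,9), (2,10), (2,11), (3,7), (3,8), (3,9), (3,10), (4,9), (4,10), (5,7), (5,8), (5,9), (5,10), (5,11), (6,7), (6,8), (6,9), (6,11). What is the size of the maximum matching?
5 (matching: (1,11), (2,10), (3,9), (5,8), (6,7); upper bound min(|L|,|R|) = min(6,5) = 5)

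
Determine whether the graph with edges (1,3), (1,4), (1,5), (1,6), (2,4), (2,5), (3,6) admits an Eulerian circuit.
Yes (the graph is connected and all 6 vertices have even degree)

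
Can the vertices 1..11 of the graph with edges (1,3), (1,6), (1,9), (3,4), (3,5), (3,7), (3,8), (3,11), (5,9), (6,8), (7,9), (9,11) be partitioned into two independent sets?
Yes. Partition: {1, 2, 4, 5, 7, 8, 10, 11}, {3, 6, 9}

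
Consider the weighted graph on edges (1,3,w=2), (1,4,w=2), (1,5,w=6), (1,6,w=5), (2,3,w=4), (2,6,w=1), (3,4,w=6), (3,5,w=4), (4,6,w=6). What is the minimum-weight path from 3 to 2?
4 (path: 3 -> 2; weights 4 = 4)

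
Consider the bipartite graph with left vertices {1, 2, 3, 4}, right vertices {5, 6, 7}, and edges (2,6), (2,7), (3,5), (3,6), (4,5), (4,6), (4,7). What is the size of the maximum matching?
3 (matching: (2,7), (3,6), (4,5); upper bound min(|L|,|R|) = min(4,3) = 3)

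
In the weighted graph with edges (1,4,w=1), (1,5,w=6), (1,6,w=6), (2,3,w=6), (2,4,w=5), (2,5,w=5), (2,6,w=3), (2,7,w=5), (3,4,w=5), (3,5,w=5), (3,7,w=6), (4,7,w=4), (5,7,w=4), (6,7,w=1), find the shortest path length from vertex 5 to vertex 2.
5 (path: 5 -> 2; weights 5 = 5)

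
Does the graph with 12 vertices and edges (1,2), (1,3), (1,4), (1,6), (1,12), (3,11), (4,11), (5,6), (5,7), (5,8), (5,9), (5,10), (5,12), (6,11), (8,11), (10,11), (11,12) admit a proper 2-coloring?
Yes. Partition: {1, 5, 11}, {2, 3, 4, 6, 7, 8, 9, 10, 12}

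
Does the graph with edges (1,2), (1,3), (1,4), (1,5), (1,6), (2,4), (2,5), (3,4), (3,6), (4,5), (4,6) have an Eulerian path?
No (6 vertices have odd degree: {1, 2, 3, 4, 5, 6}; Eulerian path requires 0 or 2)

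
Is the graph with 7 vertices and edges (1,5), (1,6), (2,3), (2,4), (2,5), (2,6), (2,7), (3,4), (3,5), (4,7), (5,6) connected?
Yes (BFS from 1 visits [1, 5, 6, 2, 3, 4, 7] — all 7 vertices reached)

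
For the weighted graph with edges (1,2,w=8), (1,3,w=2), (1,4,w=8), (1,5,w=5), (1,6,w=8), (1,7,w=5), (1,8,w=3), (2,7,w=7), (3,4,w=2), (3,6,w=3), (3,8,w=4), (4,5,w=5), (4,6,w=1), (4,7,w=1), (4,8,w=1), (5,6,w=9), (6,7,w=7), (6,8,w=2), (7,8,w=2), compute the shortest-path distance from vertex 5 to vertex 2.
13 (path: 5 -> 1 -> 2; weights 5 + 8 = 13)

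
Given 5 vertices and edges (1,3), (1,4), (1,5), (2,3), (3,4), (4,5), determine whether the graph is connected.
Yes (BFS from 1 visits [1, 3, 4, 5, 2] — all 5 vertices reached)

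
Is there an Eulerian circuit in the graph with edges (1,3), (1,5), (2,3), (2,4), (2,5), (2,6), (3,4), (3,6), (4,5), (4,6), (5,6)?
Yes (the graph is connected and all 6 vertices have even degree)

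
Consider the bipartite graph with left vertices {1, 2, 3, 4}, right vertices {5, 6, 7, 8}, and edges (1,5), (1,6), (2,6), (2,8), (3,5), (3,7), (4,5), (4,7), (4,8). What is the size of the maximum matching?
4 (matching: (1,6), (2,8), (3,7), (4,5); upper bound min(|L|,|R|) = min(4,4) = 4)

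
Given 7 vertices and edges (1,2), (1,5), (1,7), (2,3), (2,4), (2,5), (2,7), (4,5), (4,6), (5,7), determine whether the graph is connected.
Yes (BFS from 1 visits [1, 2, 5, 7, 3, 4, 6] — all 7 vertices reached)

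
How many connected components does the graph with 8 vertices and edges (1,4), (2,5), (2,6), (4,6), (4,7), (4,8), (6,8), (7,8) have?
2 (components: {1, 2, 4, 5, 6, 7, 8}, {3})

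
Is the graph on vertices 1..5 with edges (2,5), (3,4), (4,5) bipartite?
Yes. Partition: {1, 2, 4}, {3, 5}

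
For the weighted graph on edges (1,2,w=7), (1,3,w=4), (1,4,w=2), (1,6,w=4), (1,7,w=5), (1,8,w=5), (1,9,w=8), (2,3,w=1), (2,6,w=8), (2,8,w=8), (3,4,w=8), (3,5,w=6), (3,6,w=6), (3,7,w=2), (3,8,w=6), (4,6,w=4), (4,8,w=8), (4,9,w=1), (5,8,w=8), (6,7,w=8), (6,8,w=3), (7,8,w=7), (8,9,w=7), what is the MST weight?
23 (MST edges: (1,3,w=4), (1,4,w=2), (1,6,w=4), (2,3,w=1), (3,5,w=6), (3,7,w=2), (4,9,w=1), (6,8,w=3); sum of weights 4 + 2 + 4 + 1 + 6 + 2 + 1 + 3 = 23)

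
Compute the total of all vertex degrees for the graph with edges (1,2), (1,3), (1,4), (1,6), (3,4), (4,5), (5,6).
14 (handshake: sum of degrees = 2|E| = 2 x 7 = 14)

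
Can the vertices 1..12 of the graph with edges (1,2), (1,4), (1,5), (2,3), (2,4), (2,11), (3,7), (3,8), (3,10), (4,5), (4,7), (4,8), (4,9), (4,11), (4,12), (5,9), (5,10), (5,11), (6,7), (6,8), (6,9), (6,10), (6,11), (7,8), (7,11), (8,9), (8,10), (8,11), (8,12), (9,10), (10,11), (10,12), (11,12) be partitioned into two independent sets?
No (odd cycle of length 3: 4 -> 1 -> 2 -> 4)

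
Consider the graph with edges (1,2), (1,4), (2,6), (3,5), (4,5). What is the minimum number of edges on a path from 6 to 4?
3 (path: 6 -> 2 -> 1 -> 4, 3 edges)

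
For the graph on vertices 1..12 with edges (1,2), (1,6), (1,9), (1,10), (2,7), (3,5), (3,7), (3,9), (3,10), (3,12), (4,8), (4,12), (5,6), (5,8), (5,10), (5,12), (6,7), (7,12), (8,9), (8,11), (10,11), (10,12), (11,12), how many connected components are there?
1 (components: {1, 2, 3, 4, 5, 6, 7, 8, 9, 10, 11, 12})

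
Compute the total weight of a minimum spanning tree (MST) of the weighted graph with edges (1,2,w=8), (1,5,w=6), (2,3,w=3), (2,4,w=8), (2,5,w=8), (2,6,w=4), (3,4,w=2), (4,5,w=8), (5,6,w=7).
22 (MST edges: (1,5,w=6), (2,3,w=3), (2,6,w=4), (3,4,w=2), (5,6,w=7); sum of weights 6 + 3 + 4 + 2 + 7 = 22)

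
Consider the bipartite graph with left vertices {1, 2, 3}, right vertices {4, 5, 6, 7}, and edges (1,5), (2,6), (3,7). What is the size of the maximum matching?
3 (matching: (1,5), (2,6), (3,7); upper bound min(|L|,|R|) = min(3,4) = 3)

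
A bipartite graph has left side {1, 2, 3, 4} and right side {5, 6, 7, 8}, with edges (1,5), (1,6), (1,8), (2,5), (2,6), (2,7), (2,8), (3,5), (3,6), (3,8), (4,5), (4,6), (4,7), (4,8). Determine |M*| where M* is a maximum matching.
4 (matching: (1,8), (2,7), (3,6), (4,5); upper bound min(|L|,|R|) = min(4,4) = 4)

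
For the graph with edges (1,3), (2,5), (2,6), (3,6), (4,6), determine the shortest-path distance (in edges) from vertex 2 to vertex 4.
2 (path: 2 -> 6 -> 4, 2 edges)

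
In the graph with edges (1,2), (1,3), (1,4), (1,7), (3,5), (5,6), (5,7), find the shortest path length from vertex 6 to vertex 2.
4 (path: 6 -> 5 -> 7 -> 1 -> 2, 4 edges)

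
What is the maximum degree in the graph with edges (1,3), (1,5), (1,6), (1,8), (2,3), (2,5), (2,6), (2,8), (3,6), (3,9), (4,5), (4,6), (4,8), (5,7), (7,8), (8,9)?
5 (attained at vertex 8)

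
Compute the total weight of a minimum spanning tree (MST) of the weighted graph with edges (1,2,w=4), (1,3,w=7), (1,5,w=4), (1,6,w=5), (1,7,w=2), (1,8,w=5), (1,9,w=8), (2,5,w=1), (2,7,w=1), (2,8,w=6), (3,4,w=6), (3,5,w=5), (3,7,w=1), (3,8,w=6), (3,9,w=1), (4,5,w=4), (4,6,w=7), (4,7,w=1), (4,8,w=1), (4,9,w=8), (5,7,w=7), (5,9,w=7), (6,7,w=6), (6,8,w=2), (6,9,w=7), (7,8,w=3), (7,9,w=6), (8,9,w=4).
10 (MST edges: (1,7,w=2), (2,5,w=1), (2,7,w=1), (3,7,w=1), (3,9,w=1), (4,7,w=1), (4,8,w=1), (6,8,w=2); sum of weights 2 + 1 + 1 + 1 + 1 + 1 + 1 + 2 = 10)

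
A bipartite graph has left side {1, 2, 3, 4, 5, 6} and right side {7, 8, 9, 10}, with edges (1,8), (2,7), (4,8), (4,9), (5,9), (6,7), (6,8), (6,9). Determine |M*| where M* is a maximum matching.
3 (matching: (1,8), (2,7), (4,9); upper bound min(|L|,|R|) = min(6,4) = 4)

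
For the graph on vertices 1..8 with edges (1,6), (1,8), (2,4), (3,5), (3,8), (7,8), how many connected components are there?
2 (components: {1, 3, 5, 6, 7, 8}, {2, 4})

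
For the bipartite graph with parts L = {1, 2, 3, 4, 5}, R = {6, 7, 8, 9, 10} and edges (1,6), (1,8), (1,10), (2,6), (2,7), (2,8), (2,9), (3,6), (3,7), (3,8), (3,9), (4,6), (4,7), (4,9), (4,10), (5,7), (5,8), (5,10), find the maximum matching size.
5 (matching: (1,10), (2,9), (3,8), (4,6), (5,7); upper bound min(|L|,|R|) = min(5,5) = 5)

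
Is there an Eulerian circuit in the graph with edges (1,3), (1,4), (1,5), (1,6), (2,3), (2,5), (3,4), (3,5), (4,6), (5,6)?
No (2 vertices have odd degree: {4, 6}; Eulerian circuit requires 0)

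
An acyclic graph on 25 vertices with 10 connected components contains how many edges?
15 (Each of the 10 component trees on V_i vertices has V_i - 1 edges; summing gives V - C = 25 - 10 = 15)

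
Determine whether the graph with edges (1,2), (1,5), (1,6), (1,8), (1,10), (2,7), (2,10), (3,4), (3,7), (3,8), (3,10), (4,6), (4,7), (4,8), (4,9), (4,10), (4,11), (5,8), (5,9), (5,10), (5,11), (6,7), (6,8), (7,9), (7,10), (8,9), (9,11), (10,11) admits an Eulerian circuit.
No (6 vertices have odd degree: {1, 2, 4, 5, 9, 10}; Eulerian circuit requires 0)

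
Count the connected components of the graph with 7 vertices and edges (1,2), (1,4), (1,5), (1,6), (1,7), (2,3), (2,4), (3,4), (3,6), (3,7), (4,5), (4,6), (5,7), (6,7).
1 (components: {1, 2, 3, 4, 5, 6, 7})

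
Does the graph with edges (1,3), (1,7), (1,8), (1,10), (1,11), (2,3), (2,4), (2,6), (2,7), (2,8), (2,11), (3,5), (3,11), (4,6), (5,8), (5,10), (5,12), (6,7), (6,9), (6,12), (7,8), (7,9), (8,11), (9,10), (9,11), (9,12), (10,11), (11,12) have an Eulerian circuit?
No (6 vertices have odd degree: {1, 6, 7, 8, 9, 11}; Eulerian circuit requires 0)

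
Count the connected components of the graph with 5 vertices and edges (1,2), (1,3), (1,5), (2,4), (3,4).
1 (components: {1, 2, 3, 4, 5})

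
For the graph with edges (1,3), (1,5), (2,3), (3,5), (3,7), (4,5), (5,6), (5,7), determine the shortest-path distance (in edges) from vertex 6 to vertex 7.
2 (path: 6 -> 5 -> 7, 2 edges)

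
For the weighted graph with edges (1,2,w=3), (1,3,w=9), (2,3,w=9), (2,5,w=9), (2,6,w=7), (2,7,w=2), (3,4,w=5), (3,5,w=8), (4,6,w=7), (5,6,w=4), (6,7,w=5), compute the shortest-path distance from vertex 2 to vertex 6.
7 (path: 2 -> 6; weights 7 = 7)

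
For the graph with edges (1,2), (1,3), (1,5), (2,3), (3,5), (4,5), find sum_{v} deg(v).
12 (handshake: sum of degrees = 2|E| = 2 x 6 = 12)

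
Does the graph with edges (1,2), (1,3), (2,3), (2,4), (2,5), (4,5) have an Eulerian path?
Yes — and in fact it has an Eulerian circuit (the graph is connected and all 5 vertices have even degree)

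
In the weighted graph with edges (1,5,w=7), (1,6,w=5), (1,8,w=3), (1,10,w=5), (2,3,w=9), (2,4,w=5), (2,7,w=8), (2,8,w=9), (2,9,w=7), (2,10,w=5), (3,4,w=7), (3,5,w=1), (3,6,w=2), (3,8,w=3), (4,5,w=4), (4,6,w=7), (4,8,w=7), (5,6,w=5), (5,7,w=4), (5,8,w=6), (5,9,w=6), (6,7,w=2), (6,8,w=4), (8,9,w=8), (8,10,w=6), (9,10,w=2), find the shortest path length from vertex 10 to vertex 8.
6 (path: 10 -> 8; weights 6 = 6)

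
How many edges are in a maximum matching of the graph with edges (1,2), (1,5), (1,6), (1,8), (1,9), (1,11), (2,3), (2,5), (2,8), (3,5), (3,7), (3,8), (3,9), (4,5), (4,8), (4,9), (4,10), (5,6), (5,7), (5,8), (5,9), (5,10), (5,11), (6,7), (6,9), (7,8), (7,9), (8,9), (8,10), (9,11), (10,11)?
5 (matching: (1,6), (2,8), (4,10), (5,7), (9,11); upper bound floor(n/2) = floor(11/2) = 5)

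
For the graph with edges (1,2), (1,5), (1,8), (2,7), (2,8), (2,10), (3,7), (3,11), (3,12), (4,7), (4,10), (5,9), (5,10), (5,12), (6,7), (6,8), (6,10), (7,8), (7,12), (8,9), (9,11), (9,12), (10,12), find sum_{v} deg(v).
46 (handshake: sum of degrees = 2|E| = 2 x 23 = 46)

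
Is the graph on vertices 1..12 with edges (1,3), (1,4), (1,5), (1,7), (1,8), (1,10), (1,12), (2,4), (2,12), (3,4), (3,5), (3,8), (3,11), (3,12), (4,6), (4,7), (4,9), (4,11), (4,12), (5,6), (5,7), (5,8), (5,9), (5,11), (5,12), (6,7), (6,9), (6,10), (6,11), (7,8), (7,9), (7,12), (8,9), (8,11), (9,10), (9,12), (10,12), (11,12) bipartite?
No (odd cycle of length 3: 4 -> 1 -> 3 -> 4)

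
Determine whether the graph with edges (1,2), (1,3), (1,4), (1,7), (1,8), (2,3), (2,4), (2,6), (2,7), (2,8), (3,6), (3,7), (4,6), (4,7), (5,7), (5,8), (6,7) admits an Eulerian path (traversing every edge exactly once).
Yes (the graph is connected and exactly 2 vertices have odd degree: {1, 8}; any Eulerian path must start and end at those)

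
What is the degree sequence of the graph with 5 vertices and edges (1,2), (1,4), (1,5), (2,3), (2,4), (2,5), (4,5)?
[4, 3, 3, 3, 1] (degrees: deg(1)=3, deg(2)=4, deg(3)=1, deg(4)=3, deg(5)=3)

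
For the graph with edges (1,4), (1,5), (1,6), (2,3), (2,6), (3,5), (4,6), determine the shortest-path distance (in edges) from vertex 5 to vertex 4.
2 (path: 5 -> 1 -> 4, 2 edges)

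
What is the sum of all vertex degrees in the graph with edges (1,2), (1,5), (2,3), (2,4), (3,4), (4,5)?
12 (handshake: sum of degrees = 2|E| = 2 x 6 = 12)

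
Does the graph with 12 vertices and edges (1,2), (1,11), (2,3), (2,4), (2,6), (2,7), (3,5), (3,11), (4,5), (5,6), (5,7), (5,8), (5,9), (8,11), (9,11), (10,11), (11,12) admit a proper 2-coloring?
Yes. Partition: {1, 3, 4, 6, 7, 8, 9, 10, 12}, {2, 5, 11}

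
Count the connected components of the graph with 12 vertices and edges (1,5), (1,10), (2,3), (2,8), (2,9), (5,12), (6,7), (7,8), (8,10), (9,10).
3 (components: {1, 2, 3, 5, 6, 7, 8, 9, 10, 12}, {4}, {11})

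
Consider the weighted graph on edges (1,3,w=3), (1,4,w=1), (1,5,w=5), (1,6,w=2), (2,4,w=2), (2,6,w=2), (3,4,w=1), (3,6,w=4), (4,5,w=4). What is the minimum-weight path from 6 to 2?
2 (path: 6 -> 2; weights 2 = 2)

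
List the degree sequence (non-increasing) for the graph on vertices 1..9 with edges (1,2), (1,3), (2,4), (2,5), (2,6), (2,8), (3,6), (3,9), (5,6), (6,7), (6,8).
[5, 5, 3, 2, 2, 2, 1, 1, 1] (degrees: deg(1)=2, deg(2)=5, deg(3)=3, deg(4)=1, deg(5)=2, deg(6)=5, deg(7)=1, deg(8)=2, deg(9)=1)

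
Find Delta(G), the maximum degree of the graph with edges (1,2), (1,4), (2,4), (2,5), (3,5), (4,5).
3 (attained at vertices 2, 4, 5)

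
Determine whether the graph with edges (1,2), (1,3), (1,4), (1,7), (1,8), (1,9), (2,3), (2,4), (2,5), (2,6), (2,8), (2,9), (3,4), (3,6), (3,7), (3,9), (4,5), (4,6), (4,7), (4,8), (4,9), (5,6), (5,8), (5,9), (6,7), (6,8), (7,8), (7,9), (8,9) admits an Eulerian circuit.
No (4 vertices have odd degree: {2, 5, 8, 9}; Eulerian circuit requires 0)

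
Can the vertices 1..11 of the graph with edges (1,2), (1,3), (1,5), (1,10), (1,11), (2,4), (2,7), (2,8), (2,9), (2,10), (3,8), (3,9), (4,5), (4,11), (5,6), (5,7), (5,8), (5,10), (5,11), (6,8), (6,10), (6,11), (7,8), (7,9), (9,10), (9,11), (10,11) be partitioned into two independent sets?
No (odd cycle of length 3: 2 -> 1 -> 10 -> 2)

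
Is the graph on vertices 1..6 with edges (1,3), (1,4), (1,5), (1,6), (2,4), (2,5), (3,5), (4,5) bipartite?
No (odd cycle of length 3: 3 -> 1 -> 5 -> 3)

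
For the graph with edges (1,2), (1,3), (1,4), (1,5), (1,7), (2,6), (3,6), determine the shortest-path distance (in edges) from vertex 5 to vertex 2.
2 (path: 5 -> 1 -> 2, 2 edges)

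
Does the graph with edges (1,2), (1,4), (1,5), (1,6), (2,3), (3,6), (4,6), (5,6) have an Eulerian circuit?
Yes (the graph is connected and all 6 vertices have even degree)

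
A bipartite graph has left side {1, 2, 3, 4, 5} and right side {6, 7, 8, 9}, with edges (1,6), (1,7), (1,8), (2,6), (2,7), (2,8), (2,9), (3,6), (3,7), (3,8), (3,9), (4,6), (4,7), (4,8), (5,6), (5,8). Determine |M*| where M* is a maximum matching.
4 (matching: (1,8), (2,9), (3,7), (4,6); upper bound min(|L|,|R|) = min(5,4) = 4)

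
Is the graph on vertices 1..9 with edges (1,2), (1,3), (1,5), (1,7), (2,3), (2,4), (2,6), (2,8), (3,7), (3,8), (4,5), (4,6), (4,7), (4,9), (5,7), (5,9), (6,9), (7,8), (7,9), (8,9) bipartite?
No (odd cycle of length 3: 3 -> 1 -> 2 -> 3)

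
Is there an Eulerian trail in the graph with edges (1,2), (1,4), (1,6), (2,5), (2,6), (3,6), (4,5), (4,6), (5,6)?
No (6 vertices have odd degree: {1, 2, 3, 4, 5, 6}; Eulerian path requires 0 or 2)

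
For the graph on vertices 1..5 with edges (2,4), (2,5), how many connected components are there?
3 (components: {1}, {2, 4, 5}, {3})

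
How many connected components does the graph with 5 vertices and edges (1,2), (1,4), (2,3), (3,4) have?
2 (components: {1, 2, 3, 4}, {5})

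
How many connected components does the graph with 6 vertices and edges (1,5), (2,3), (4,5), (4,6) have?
2 (components: {1, 4, 5, 6}, {2, 3})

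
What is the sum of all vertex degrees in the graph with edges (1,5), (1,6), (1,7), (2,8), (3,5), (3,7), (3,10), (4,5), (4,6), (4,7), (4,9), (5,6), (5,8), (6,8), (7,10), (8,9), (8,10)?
34 (handshake: sum of degrees = 2|E| = 2 x 17 = 34)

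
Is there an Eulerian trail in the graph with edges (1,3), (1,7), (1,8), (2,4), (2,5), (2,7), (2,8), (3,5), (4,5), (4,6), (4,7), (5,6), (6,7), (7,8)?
No (4 vertices have odd degree: {1, 6, 7, 8}; Eulerian path requires 0 or 2)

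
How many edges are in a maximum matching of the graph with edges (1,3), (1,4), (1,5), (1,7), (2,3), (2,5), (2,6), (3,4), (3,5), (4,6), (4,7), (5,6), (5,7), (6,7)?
3 (matching: (1,4), (3,5), (6,7); upper bound floor(n/2) = floor(7/2) = 3)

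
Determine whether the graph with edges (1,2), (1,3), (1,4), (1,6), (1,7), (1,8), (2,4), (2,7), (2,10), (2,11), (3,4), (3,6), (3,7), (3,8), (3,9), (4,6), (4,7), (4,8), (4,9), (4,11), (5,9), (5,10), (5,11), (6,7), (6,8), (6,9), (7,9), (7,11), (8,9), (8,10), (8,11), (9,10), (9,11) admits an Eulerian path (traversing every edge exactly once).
No (4 vertices have odd degree: {2, 5, 7, 8}; Eulerian path requires 0 or 2)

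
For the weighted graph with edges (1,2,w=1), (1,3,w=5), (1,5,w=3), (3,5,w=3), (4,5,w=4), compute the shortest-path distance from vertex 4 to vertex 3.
7 (path: 4 -> 5 -> 3; weights 4 + 3 = 7)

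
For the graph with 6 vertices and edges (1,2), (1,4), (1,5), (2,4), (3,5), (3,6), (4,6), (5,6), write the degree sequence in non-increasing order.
[3, 3, 3, 3, 2, 2] (degrees: deg(1)=3, deg(2)=2, deg(3)=2, deg(4)=3, deg(5)=3, deg(6)=3)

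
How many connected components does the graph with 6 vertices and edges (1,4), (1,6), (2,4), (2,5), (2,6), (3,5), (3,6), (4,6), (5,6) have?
1 (components: {1, 2, 3, 4, 5, 6})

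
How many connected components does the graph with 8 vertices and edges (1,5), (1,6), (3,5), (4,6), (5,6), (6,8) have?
3 (components: {1, 3, 4, 5, 6, 8}, {2}, {7})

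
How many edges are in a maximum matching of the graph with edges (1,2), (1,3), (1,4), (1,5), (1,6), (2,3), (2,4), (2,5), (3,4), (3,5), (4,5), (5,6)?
3 (matching: (1,6), (2,4), (3,5); upper bound floor(n/2) = floor(6/2) = 3)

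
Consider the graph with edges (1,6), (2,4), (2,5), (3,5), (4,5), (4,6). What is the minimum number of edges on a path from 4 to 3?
2 (path: 4 -> 5 -> 3, 2 edges)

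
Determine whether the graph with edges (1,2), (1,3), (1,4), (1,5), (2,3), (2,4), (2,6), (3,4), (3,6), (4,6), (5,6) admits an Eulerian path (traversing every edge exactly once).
Yes — and in fact it has an Eulerian circuit (the graph is connected and all 6 vertices have even degree)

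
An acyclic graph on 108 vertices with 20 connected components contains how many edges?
88 (Each of the 20 component trees on V_i vertices has V_i - 1 edges; summing gives V - C = 108 - 20 = 88)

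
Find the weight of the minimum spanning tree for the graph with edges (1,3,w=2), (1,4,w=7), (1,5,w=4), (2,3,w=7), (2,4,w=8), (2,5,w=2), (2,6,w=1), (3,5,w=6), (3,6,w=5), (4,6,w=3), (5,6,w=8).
12 (MST edges: (1,3,w=2), (1,5,w=4), (2,5,w=2), (2,6,w=1), (4,6,w=3); sum of weights 2 + 4 + 2 + 1 + 3 = 12)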